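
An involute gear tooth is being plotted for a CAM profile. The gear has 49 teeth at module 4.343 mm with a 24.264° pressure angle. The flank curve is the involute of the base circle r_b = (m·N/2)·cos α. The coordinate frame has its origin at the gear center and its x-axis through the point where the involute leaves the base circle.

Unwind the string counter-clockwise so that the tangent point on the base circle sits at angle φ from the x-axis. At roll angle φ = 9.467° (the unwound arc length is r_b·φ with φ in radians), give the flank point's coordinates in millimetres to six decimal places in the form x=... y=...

x=98.319123 y=0.145463

pitch radius r_p = m·N/2 = 4.343·49/2 = 106.403500
base radius r_b = r_p·cos α = 106.403500·cos 24.264° = 97.003991
roll angle φ = 9.467° = 0.16523032 rad
x = r_b·(cos φ + φ·sin φ) = 97.003991·(0.98638050 + 0.16523032·0.16447952) = 98.319123
y = r_b·(sin φ − φ·cos φ) = 97.003991·(0.16447952 − 0.16523032·0.98638050) = 0.145463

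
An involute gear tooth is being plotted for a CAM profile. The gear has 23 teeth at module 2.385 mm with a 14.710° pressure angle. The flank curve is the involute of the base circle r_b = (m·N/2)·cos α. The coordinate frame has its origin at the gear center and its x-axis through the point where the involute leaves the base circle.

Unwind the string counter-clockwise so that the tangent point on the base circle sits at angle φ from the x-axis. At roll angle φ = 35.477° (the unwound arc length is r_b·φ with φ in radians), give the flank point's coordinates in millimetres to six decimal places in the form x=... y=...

pitch radius r_p = m·N/2 = 2.385·23/2 = 27.427500
base radius r_b = r_p·cos α = 27.427500·cos 14.710° = 26.528521
roll angle φ = 35.477° = 0.61919046 rad
x = r_b·(cos φ + φ·sin φ) = 26.528521·(0.81434856 + 0.61919046·0.58037610) = 31.136841
y = r_b·(sin φ − φ·cos φ) = 26.528521·(0.58037610 − 0.61919046·0.81434856) = 2.019862

x=31.136841 y=2.019862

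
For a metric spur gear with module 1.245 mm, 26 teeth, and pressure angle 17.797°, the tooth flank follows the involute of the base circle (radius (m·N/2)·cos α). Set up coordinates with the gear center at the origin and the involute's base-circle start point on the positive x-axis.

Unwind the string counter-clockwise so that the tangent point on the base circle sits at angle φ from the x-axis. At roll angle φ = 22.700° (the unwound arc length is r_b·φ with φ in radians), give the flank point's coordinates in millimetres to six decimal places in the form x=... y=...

x=16.572887 y=0.314465

pitch radius r_p = m·N/2 = 1.245·26/2 = 16.185000
base radius r_b = r_p·cos α = 16.185000·cos 17.797° = 15.410473
roll angle φ = 22.700° = 0.39618974 rad
x = r_b·(cos φ + φ·sin φ) = 15.410473·(0.92253809 + 0.39618974·0.38590604) = 16.572887
y = r_b·(sin φ − φ·cos φ) = 15.410473·(0.38590604 − 0.39618974·0.92253809) = 0.314465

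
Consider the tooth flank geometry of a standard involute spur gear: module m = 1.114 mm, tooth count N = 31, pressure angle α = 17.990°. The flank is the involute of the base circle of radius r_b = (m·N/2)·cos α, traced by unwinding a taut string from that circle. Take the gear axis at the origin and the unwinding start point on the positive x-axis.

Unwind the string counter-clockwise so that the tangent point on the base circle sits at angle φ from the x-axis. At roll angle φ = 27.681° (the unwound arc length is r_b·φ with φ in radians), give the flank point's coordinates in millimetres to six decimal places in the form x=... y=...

pitch radius r_p = m·N/2 = 1.114·31/2 = 17.267000
base radius r_b = r_p·cos α = 17.267000·cos 17.990° = 16.422824
roll angle φ = 27.681° = 0.48312459 rad
x = r_b·(cos φ + φ·sin φ) = 16.422824·(0.88554772 + 0.48312459·0.46454841) = 18.229047
y = r_b·(sin φ − φ·cos φ) = 16.422824·(0.46454841 − 0.48312459·0.88554772) = 0.603022

x=18.229047 y=0.603022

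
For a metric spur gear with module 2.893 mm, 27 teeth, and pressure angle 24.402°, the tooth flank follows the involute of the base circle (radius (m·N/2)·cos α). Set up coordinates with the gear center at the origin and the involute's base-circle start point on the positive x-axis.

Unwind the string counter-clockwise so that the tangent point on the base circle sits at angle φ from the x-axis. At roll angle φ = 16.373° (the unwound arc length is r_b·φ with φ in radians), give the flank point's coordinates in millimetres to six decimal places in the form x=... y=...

x=36.989322 y=0.274402

pitch radius r_p = m·N/2 = 2.893·27/2 = 39.055500
base radius r_b = r_p·cos α = 39.055500·cos 24.402° = 35.566643
roll angle φ = 16.373° = 0.28576276 rad
x = r_b·(cos φ + φ·sin φ) = 35.566643·(0.95944692 + 0.28576276·0.28188936) = 36.989322
y = r_b·(sin φ − φ·cos φ) = 35.566643·(0.28188936 − 0.28576276·0.95944692) = 0.274402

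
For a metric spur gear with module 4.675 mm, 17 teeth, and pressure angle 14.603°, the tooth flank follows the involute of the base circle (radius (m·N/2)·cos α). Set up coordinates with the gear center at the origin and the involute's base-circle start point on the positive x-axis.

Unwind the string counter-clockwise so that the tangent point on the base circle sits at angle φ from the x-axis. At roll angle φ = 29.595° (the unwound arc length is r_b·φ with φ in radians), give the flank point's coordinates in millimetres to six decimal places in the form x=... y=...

x=43.246500 y=1.719783

pitch radius r_p = m·N/2 = 4.675·17/2 = 39.737500
base radius r_b = r_p·cos α = 39.737500·cos 14.603° = 38.453819
roll angle φ = 29.595° = 0.51653019 rad
x = r_b·(cos φ + φ·sin φ) = 38.453819·(0.86953803 + 0.51653019·0.49386599) = 43.246500
y = r_b·(sin φ − φ·cos φ) = 38.453819·(0.49386599 − 0.51653019·0.86953803) = 1.719783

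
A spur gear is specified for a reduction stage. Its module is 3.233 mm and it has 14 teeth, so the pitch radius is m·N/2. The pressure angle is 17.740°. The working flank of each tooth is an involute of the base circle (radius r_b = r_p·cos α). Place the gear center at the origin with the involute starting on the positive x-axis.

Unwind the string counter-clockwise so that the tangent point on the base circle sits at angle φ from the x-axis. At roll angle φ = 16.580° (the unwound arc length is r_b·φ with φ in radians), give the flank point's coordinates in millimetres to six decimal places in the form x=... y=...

pitch radius r_p = m·N/2 = 3.233·14/2 = 22.631000
base radius r_b = r_p·cos α = 22.631000·cos 17.740° = 21.554873
roll angle φ = 16.580° = 0.28937559 rad
x = r_b·(cos φ + φ·sin φ) = 21.554873·(0.95842224 + 0.28937559·0.28535383) = 22.438551
y = r_b·(sin φ − φ·cos φ) = 21.554873·(0.28535383 − 0.28937559·0.95842224) = 0.172651

x=22.438551 y=0.172651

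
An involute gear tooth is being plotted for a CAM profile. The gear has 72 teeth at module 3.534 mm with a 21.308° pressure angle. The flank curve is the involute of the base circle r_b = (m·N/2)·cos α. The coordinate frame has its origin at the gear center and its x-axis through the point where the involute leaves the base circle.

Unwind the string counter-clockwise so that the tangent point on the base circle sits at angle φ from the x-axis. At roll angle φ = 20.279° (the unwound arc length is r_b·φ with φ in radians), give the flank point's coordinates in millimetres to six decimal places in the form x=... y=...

pitch radius r_p = m·N/2 = 3.534·72/2 = 127.224000
base radius r_b = r_p·cos α = 127.224000·cos 21.308° = 118.527031
roll angle φ = 20.279° = 0.35393532 rad
x = r_b·(cos φ + φ·sin φ) = 118.527031·(0.93801603 + 0.35393532·0.34659187) = 125.720097
y = r_b·(sin φ − φ·cos φ) = 118.527031·(0.34659187 − 0.35393532·0.93801603) = 1.729887

x=125.720097 y=1.729887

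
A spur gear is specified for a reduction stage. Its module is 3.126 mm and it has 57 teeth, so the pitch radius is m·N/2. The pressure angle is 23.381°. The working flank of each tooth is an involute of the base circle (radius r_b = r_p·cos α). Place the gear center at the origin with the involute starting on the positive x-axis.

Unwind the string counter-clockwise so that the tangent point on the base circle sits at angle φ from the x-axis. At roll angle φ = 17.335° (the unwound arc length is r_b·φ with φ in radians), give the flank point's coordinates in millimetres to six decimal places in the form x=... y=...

pitch radius r_p = m·N/2 = 3.126·57/2 = 89.091000
base radius r_b = r_p·cos α = 89.091000·cos 23.381° = 81.775406
roll angle φ = 17.335° = 0.30255283 rad
x = r_b·(cos φ + φ·sin φ) = 81.775406·(0.95457897 + 0.30255283·0.29795805) = 85.432976
y = r_b·(sin φ − φ·cos φ) = 81.775406·(0.29795805 − 0.30255283·0.95457897) = 0.748039

x=85.432976 y=0.748039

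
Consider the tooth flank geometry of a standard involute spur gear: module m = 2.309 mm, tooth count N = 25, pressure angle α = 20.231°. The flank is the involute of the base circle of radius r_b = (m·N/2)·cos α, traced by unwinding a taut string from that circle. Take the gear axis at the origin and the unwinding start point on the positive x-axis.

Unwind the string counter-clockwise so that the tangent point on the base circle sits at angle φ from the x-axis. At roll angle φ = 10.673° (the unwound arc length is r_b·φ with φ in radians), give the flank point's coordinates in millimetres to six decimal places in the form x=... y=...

x=27.547659 y=0.058149

pitch radius r_p = m·N/2 = 2.309·25/2 = 28.862500
base radius r_b = r_p·cos α = 28.862500·cos 20.231° = 27.081859
roll angle φ = 10.673° = 0.18627899 rad
x = r_b·(cos φ + φ·sin φ) = 27.081859·(0.98270018 + 0.18627899·0.18520355) = 27.547659
y = r_b·(sin φ − φ·cos φ) = 27.081859·(0.18520355 − 0.18627899·0.98270018) = 0.058149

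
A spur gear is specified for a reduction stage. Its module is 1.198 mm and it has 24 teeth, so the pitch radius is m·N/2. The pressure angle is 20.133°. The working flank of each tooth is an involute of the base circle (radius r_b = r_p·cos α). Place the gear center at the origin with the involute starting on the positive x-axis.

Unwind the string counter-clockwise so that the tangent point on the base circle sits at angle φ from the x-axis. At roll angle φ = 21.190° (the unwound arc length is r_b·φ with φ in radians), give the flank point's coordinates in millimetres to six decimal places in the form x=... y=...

pitch radius r_p = m·N/2 = 1.198·24/2 = 14.376000
base radius r_b = r_p·cos α = 14.376000·cos 20.133° = 13.497571
roll angle φ = 21.190° = 0.36983527 rad
x = r_b·(cos φ + φ·sin φ) = 13.497571·(0.93238690 + 0.36983527·0.36146184) = 14.389332
y = r_b·(sin φ − φ·cos φ) = 13.497571·(0.36146184 − 0.36983527·0.93238690) = 0.224495

x=14.389332 y=0.224495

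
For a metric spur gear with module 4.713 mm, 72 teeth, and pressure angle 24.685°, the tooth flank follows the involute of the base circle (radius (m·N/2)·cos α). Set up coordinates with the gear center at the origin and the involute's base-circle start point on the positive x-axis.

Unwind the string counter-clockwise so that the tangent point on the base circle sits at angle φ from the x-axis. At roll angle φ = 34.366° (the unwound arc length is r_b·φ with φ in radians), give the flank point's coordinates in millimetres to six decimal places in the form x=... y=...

x=179.449497 y=10.694821

pitch radius r_p = m·N/2 = 4.713·72/2 = 169.668000
base radius r_b = r_p·cos α = 169.668000·cos 24.685° = 154.163321
roll angle φ = 34.366° = 0.59979985 rad
x = r_b·(cos φ + φ·sin φ) = 154.163321·(0.82544861 + 0.59979985·0.56447727) = 179.449497
y = r_b·(sin φ − φ·cos φ) = 154.163321·(0.56447727 − 0.59979985·0.82544861) = 10.694821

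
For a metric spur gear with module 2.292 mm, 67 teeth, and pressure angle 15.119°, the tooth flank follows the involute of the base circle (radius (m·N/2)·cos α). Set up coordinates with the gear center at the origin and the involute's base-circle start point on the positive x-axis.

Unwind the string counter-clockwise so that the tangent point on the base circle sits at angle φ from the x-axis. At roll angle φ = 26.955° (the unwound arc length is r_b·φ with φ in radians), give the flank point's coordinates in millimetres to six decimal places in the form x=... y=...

x=81.878790 y=2.516209

pitch radius r_p = m·N/2 = 2.292·67/2 = 76.782000
base radius r_b = r_p·cos α = 76.782000·cos 15.119° = 74.124283
roll angle φ = 26.955° = 0.47045350 rad
x = r_b·(cos φ + φ·sin φ) = 74.124283·(0.89136281 + 0.47045350·0.45329056) = 81.878790
y = r_b·(sin φ − φ·cos φ) = 74.124283·(0.45329056 − 0.47045350·0.89136281) = 2.516209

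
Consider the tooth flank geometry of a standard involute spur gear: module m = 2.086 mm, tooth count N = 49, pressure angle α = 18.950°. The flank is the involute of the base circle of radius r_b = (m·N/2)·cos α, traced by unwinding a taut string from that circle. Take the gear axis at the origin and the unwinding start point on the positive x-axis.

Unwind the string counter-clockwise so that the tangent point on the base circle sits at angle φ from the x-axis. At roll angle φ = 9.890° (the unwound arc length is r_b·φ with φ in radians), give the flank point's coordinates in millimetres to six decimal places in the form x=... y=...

x=49.051873 y=0.082620

pitch radius r_p = m·N/2 = 2.086·49/2 = 51.107000
base radius r_b = r_p·cos α = 51.107000·cos 18.950° = 48.337120
roll angle φ = 9.890° = 0.17261306 rad
x = r_b·(cos φ + φ·sin φ) = 48.337120·(0.98513932 + 0.17261306·0.17175716) = 49.051873
y = r_b·(sin φ − φ·cos φ) = 48.337120·(0.17175716 − 0.17261306·0.98513932) = 0.082620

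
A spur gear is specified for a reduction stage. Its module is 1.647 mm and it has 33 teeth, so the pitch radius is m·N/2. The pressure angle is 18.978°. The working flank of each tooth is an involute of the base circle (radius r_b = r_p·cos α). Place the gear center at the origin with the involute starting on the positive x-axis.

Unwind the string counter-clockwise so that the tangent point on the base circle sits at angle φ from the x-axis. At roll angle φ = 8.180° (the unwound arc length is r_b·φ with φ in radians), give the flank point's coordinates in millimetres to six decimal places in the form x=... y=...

pitch radius r_p = m·N/2 = 1.647·33/2 = 27.175500
base radius r_b = r_p·cos α = 27.175500·cos 18.978° = 25.698335
roll angle φ = 8.180° = 0.14276793 rad
x = r_b·(cos φ + φ·sin φ) = 25.698335·(0.98982596 + 0.14276793·0.14228343) = 25.958903
y = r_b·(sin φ − φ·cos φ) = 25.698335·(0.14228343 − 0.14276793·0.98982596) = 0.024877

x=25.958903 y=0.024877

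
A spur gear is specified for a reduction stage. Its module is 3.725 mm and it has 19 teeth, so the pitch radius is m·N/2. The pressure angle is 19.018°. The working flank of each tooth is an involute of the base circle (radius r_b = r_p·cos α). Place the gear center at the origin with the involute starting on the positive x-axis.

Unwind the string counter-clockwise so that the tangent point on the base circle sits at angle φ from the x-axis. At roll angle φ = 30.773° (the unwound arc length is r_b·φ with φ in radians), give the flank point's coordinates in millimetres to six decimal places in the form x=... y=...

x=37.938905 y=1.678469

pitch radius r_p = m·N/2 = 3.725·19/2 = 35.387500
base radius r_b = r_p·cos α = 35.387500·cos 19.018° = 33.455918
roll angle φ = 30.773° = 0.53709017 rad
x = r_b·(cos φ + φ·sin φ) = 33.455918·(0.85920110 + 0.53709017·0.51163803) = 37.938905
y = r_b·(sin φ − φ·cos φ) = 33.455918·(0.51163803 − 0.53709017·0.85920110) = 1.678469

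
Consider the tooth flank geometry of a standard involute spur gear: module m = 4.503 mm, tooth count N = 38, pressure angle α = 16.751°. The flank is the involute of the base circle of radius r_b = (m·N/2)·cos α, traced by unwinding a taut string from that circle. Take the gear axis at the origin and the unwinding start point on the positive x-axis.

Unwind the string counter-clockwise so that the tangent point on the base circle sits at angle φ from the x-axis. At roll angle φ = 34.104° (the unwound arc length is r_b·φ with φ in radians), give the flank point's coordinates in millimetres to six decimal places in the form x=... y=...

pitch radius r_p = m·N/2 = 4.503·38/2 = 85.557000
base radius r_b = r_p·cos α = 85.557000·cos 16.751° = 81.926503
roll angle φ = 34.104° = 0.59522709 rad
x = r_b·(cos φ + φ·sin φ) = 81.926503·(0.82802119 + 0.59522709·0.56069680) = 95.179189
y = r_b·(sin φ − φ·cos φ) = 81.926503·(0.56069680 − 0.59522709·0.82802119) = 5.557579

x=95.179189 y=5.557579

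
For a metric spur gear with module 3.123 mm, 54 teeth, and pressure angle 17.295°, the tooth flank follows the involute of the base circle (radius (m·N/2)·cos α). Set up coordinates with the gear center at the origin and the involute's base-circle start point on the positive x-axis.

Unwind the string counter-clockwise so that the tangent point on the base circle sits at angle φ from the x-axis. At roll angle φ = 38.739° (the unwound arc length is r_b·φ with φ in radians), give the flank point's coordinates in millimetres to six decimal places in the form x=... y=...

pitch radius r_p = m·N/2 = 3.123·54/2 = 84.321000
base radius r_b = r_p·cos α = 84.321000·cos 17.295° = 80.508573
roll angle φ = 38.739° = 0.67612310 rad
x = r_b·(cos φ + φ·sin φ) = 80.508573·(0.78000464 + 0.67612310·0.62577373) = 96.860244
y = r_b·(sin φ − φ·cos φ) = 80.508573·(0.62577373 − 0.67612310·0.78000464) = 7.921607

x=96.860244 y=7.921607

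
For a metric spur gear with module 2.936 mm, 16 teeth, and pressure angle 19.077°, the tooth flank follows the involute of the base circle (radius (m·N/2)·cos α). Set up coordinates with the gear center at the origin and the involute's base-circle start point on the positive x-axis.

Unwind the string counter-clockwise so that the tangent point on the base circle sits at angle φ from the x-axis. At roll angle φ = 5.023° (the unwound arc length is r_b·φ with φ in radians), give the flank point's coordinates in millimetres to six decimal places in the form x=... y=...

x=22.283183 y=0.004982

pitch radius r_p = m·N/2 = 2.936·16/2 = 23.488000
base radius r_b = r_p·cos α = 23.488000·cos 19.077° = 22.198043
roll angle φ = 5.023° = 0.08766789 rad
x = r_b·(cos φ + φ·sin φ) = 22.198043·(0.99615963 + 0.08766789·0.08755563) = 22.283183
y = r_b·(sin φ − φ·cos φ) = 22.198043·(0.08755563 − 0.08766789·0.99615963) = 0.004982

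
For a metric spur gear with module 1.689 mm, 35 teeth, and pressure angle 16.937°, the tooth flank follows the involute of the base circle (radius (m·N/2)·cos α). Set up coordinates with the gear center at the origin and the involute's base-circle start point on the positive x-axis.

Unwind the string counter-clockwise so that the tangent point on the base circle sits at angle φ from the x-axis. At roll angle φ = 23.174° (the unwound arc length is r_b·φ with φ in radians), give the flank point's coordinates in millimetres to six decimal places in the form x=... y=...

pitch radius r_p = m·N/2 = 1.689·35/2 = 29.557500
base radius r_b = r_p·cos α = 29.557500·cos 16.937° = 28.275463
roll angle φ = 23.174° = 0.40446260 rad
x = r_b·(cos φ + φ·sin φ) = 28.275463·(0.91931401 + 0.40446260·0.39352478) = 30.494523
y = r_b·(sin φ − φ·cos φ) = 28.275463·(0.39352478 − 0.40446260·0.91931401) = 0.613483

x=30.494523 y=0.613483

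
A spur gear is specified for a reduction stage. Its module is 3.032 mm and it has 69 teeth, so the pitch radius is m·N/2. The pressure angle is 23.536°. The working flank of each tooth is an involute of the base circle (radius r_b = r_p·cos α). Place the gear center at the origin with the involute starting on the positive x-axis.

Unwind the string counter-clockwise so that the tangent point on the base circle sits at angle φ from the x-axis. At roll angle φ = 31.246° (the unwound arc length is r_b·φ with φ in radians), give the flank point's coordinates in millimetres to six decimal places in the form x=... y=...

pitch radius r_p = m·N/2 = 3.032·69/2 = 104.604000
base radius r_b = r_p·cos α = 104.604000·cos 23.536° = 95.901925
roll angle φ = 31.246° = 0.54534558 rad
x = r_b·(cos φ + φ·sin φ) = 95.901925·(0.85494809 + 0.54534558·0.51871357) = 109.119727
y = r_b·(sin φ − φ·cos φ) = 95.901925·(0.51871357 − 0.54534558·0.85494809) = 5.032110

x=109.119727 y=5.032110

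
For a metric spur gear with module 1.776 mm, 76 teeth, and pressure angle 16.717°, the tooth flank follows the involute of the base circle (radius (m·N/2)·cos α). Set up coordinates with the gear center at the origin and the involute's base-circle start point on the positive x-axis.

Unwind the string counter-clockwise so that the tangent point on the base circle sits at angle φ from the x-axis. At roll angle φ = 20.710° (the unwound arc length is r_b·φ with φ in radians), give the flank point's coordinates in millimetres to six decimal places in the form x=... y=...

pitch radius r_p = m·N/2 = 1.776·76/2 = 67.488000
base radius r_b = r_p·cos α = 67.488000·cos 16.717° = 64.635768
roll angle φ = 20.710° = 0.36145769 rad
x = r_b·(cos φ + φ·sin φ) = 64.635768·(0.93538232 + 0.36145769·0.35363810) = 68.721235
y = r_b·(sin φ − φ·cos φ) = 64.635768·(0.35363810 − 0.36145769·0.93538232) = 1.004244

x=68.721235 y=1.004244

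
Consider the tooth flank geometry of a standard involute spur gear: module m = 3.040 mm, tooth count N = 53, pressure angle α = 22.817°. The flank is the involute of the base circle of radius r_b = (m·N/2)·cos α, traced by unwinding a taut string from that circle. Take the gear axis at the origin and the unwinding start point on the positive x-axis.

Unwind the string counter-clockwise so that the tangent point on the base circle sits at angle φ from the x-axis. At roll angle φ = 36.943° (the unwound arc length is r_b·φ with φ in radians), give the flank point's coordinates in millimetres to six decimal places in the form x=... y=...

pitch radius r_p = m·N/2 = 3.040·53/2 = 80.560000
base radius r_b = r_p·cos α = 80.560000·cos 22.817° = 74.256030
roll angle φ = 36.943° = 0.64477699 rad
x = r_b·(cos φ + φ·sin φ) = 74.256030·(0.79923382 + 0.64477699·0.60102021) = 88.123924
y = r_b·(sin φ − φ·cos φ) = 74.256030·(0.60102021 − 0.64477699·0.79923382) = 6.363195

x=88.123924 y=6.363195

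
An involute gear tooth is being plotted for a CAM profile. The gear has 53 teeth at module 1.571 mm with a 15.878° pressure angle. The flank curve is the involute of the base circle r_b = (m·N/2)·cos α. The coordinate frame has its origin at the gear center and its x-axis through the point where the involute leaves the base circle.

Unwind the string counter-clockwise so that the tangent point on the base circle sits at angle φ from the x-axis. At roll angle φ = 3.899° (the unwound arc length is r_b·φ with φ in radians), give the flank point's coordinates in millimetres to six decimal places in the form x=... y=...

x=40.135719 y=0.004204

pitch radius r_p = m·N/2 = 1.571·53/2 = 41.631500
base radius r_b = r_p·cos α = 41.631500·cos 15.878° = 40.043110
roll angle φ = 3.899° = 0.06805039 rad
x = r_b·(cos φ + φ·sin φ) = 40.043110·(0.99768547 + 0.06805039·0.06799788) = 40.135719
y = r_b·(sin φ − φ·cos φ) = 40.043110·(0.06799788 − 0.06805039·0.99768547) = 0.004204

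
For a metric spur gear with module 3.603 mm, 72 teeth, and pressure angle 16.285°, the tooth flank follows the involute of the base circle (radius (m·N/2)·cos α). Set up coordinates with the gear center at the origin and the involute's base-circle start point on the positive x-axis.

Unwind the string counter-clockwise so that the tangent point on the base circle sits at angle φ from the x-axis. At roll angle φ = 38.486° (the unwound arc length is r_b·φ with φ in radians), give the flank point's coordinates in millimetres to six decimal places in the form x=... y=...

x=149.501790 y=12.019304

pitch radius r_p = m·N/2 = 3.603·72/2 = 129.708000
base radius r_b = r_p·cos α = 129.708000·cos 16.285° = 124.503951
roll angle φ = 38.486° = 0.67170742 rad
x = r_b·(cos φ + φ·sin φ) = 124.503951·(0.78276024 + 0.67170742·0.62232339) = 149.501790
y = r_b·(sin φ − φ·cos φ) = 124.503951·(0.62232339 − 0.67170742·0.78276024) = 12.019304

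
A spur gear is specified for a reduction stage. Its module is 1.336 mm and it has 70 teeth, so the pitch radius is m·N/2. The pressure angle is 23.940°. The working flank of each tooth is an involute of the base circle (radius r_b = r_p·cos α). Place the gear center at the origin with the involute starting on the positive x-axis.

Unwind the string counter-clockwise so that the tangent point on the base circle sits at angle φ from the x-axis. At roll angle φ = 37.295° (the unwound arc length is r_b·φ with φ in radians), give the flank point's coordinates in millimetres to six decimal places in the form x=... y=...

x=50.854433 y=3.764920

pitch radius r_p = m·N/2 = 1.336·70/2 = 46.760000
base radius r_b = r_p·cos α = 46.760000·cos 23.940° = 42.737279
roll angle φ = 37.295° = 0.65092054 rad
x = r_b·(cos φ + φ·sin φ) = 42.737279·(0.79552636 + 0.65092054·0.60591898) = 50.854433
y = r_b·(sin φ − φ·cos φ) = 42.737279·(0.60591898 − 0.65092054·0.79552636) = 3.764920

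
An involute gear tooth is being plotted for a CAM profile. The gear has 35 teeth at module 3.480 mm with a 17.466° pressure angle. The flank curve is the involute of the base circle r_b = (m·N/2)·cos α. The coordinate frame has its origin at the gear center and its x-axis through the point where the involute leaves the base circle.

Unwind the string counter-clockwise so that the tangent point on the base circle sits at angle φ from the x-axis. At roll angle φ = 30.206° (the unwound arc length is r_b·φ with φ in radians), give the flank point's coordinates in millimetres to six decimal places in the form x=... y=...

x=65.612780 y=2.759241

pitch radius r_p = m·N/2 = 3.480·35/2 = 60.900000
base radius r_b = r_p·cos α = 60.900000·cos 17.466° = 58.092219
roll angle φ = 30.206° = 0.52719415 rad
x = r_b·(cos φ + φ·sin φ) = 58.092219·(0.86422212 + 0.52719415·0.50311045) = 65.612780
y = r_b·(sin φ − φ·cos φ) = 58.092219·(0.50311045 − 0.52719415·0.86422212) = 2.759241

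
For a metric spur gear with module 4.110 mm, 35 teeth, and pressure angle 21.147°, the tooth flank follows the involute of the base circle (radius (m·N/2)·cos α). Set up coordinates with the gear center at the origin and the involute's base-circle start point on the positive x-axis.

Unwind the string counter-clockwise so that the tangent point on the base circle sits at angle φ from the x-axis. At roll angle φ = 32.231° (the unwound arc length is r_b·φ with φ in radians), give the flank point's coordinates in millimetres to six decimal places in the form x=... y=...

pitch radius r_p = m·N/2 = 4.110·35/2 = 71.925000
base radius r_b = r_p·cos α = 71.925000·cos 21.147° = 67.081420
roll angle φ = 32.231° = 0.56253707 rad
x = r_b·(cos φ + φ·sin φ) = 67.081420·(0.84590473 + 0.56253707·0.53333403) = 76.870270
y = r_b·(sin φ − φ·cos φ) = 67.081420·(0.53333403 − 0.56253707·0.84590473) = 3.855925

x=76.870270 y=3.855925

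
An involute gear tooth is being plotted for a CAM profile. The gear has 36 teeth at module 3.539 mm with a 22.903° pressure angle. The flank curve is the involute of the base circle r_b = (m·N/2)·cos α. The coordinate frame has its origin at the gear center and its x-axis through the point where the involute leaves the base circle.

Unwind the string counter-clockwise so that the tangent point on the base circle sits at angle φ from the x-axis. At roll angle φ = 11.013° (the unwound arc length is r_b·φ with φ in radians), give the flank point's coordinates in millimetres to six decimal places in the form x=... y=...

pitch radius r_p = m·N/2 = 3.539·36/2 = 63.702000
base radius r_b = r_p·cos α = 63.702000·cos 22.903° = 58.680055
roll angle φ = 11.013° = 0.19221311 rad
x = r_b·(cos φ + φ·sin φ) = 58.680055·(0.98158386 + 0.19221311·0.19103171) = 59.754056
y = r_b·(sin φ − φ·cos φ) = 58.680055·(0.19103171 − 0.19221311·0.98158386) = 0.138393

x=59.754056 y=0.138393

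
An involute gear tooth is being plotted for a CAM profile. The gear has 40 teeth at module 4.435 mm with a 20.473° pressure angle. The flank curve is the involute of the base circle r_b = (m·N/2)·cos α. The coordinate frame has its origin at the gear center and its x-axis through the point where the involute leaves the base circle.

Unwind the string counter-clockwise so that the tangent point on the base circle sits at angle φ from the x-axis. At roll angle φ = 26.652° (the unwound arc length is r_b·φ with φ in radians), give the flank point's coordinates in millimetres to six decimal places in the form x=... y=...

x=91.607198 y=2.728108

pitch radius r_p = m·N/2 = 4.435·40/2 = 88.700000
base radius r_b = r_p·cos α = 88.700000·cos 20.473° = 83.097452
roll angle φ = 26.652° = 0.46516515 rad
x = r_b·(cos φ + φ·sin φ) = 83.097452·(0.89374750 + 0.46516515·0.44857041) = 91.607198
y = r_b·(sin φ − φ·cos φ) = 83.097452·(0.44857041 − 0.46516515·0.89374750) = 2.728108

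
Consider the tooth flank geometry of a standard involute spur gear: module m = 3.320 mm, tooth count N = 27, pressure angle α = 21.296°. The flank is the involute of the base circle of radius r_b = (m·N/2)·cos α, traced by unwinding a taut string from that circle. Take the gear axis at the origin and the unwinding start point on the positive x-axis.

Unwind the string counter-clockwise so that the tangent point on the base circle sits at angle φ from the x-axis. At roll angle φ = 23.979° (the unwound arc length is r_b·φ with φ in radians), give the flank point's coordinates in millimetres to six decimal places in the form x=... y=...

x=45.258097 y=1.002614

pitch radius r_p = m·N/2 = 3.320·27/2 = 44.820000
base radius r_b = r_p·cos α = 44.820000·cos 21.296° = 41.759537
roll angle φ = 23.979° = 0.41851250 rad
x = r_b·(cos φ + φ·sin φ) = 41.759537·(0.91369447 + 0.41851250·0.40640178) = 45.258097
y = r_b·(sin φ − φ·cos φ) = 41.759537·(0.40640178 − 0.41851250·0.91369447) = 1.002614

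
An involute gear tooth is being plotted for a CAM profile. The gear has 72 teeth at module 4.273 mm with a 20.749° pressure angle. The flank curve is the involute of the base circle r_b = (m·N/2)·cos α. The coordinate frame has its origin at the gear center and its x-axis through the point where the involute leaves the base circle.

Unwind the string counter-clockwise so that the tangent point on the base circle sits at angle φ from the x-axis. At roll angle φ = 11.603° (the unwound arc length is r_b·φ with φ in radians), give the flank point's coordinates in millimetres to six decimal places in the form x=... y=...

pitch radius r_p = m·N/2 = 4.273·72/2 = 153.828000
base radius r_b = r_p·cos α = 153.828000·cos 20.749° = 143.850930
roll angle φ = 11.603° = 0.20251055 rad
x = r_b·(cos φ + φ·sin φ) = 143.850930·(0.97956472 + 0.20251055·0.20112921) = 146.770458
y = r_b·(sin φ − φ·cos φ) = 143.850930·(0.20112921 − 0.20251055·0.97956472) = 0.396600

x=146.770458 y=0.396600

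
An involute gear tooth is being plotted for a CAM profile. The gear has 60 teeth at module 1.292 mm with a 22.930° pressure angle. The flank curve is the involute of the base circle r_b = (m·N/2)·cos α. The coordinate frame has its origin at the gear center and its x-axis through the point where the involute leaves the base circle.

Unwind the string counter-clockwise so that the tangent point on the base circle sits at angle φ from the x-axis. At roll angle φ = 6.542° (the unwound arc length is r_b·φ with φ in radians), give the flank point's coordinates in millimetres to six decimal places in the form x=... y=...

pitch radius r_p = m·N/2 = 1.292·60/2 = 38.760000
base radius r_b = r_p·cos α = 38.760000·cos 22.930° = 35.697244
roll angle φ = 6.542° = 0.11417944 rad
x = r_b·(cos φ + φ·sin φ) = 35.697244·(0.99348861 + 0.11417944·0.11393151) = 35.929178
y = r_b·(sin φ − φ·cos φ) = 35.697244·(0.11393151 − 0.11417944·0.99348861) = 0.017689

x=35.929178 y=0.017689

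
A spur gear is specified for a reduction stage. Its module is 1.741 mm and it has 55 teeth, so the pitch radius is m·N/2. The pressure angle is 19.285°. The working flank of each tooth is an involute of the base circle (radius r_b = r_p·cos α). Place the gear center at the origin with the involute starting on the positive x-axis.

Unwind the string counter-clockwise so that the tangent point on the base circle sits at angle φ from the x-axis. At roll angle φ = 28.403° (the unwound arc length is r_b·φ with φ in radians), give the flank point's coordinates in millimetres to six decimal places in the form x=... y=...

pitch radius r_p = m·N/2 = 1.741·55/2 = 47.877500
base radius r_b = r_p·cos α = 47.877500·cos 19.285° = 45.190971
roll angle φ = 28.403° = 0.49572587 rad
x = r_b·(cos φ + φ·sin φ) = 45.190971·(0.87962367 + 0.49572587·0.47567027) = 50.407172
y = r_b·(sin φ − φ·cos φ) = 45.190971·(0.47567027 − 0.49572587·0.87962367) = 1.790379

x=50.407172 y=1.790379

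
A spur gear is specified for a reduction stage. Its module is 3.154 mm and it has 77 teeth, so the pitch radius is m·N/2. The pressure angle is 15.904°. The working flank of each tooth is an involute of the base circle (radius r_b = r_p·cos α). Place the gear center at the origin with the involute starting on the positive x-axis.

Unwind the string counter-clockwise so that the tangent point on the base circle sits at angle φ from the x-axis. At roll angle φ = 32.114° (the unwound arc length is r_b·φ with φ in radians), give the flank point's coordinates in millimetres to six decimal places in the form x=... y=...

pitch radius r_p = m·N/2 = 3.154·77/2 = 121.429000
base radius r_b = r_p·cos α = 121.429000·cos 15.904° = 116.780963
roll angle φ = 32.114° = 0.56049504 rad
x = r_b·(cos φ + φ·sin φ) = 116.780963·(0.84699205 + 0.56049504·0.53160555) = 133.708868
y = r_b·(sin φ − φ·cos φ) = 116.780963·(0.53160555 − 0.56049504·0.84699205) = 6.641417

x=133.708868 y=6.641417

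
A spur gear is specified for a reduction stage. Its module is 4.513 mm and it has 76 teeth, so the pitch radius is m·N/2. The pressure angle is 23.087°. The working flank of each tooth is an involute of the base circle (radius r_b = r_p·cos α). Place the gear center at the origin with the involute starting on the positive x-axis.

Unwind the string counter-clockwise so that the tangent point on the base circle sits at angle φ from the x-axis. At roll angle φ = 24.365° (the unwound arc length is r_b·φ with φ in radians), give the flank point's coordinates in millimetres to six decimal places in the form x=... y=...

x=171.385051 y=3.971280

pitch radius r_p = m·N/2 = 4.513·76/2 = 171.494000
base radius r_b = r_p·cos α = 171.494000·cos 23.087° = 157.759130
roll angle φ = 24.365° = 0.42524947 rad
x = r_b·(cos φ + φ·sin φ) = 157.759130·(0.91093584 + 0.42524947·0.41254805) = 171.385051
y = r_b·(sin φ − φ·cos φ) = 157.759130·(0.41254805 − 0.42524947·0.91093584) = 3.971280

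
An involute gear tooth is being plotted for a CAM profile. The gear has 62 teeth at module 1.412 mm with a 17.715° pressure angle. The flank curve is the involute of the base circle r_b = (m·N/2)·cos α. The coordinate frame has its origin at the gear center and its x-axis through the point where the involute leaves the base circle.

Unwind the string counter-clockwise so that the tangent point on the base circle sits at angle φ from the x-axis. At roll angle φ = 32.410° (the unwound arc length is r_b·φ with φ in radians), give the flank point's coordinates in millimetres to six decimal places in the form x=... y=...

pitch radius r_p = m·N/2 = 1.412·62/2 = 43.772000
base radius r_b = r_p·cos α = 43.772000·cos 17.715° = 41.696413
roll angle φ = 32.410° = 0.56566121 rad
x = r_b·(cos φ + φ·sin φ) = 41.696413·(0.84423439 + 0.56566121·0.53597415) = 47.843055
y = r_b·(sin φ − φ·cos φ) = 41.696413·(0.53597415 − 0.56566121·0.84423439) = 2.436050

x=47.843055 y=2.436050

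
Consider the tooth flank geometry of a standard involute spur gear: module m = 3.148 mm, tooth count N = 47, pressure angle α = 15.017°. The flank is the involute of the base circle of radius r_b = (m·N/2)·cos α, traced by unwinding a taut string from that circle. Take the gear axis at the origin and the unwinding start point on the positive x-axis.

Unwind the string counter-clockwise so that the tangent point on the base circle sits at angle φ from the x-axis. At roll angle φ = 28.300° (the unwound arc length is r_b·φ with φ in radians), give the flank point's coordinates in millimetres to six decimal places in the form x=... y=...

x=79.642991 y=2.800590

pitch radius r_p = m·N/2 = 3.148·47/2 = 73.978000
base radius r_b = r_p·cos α = 73.978000·cos 15.017° = 71.451577
roll angle φ = 28.300° = 0.49392818 rad
x = r_b·(cos φ + φ·sin φ) = 71.451577·(0.88047735 + 0.49392818·0.47408821) = 79.642991
y = r_b·(sin φ − φ·cos φ) = 71.451577·(0.47408821 − 0.49392818·0.88047735) = 2.800590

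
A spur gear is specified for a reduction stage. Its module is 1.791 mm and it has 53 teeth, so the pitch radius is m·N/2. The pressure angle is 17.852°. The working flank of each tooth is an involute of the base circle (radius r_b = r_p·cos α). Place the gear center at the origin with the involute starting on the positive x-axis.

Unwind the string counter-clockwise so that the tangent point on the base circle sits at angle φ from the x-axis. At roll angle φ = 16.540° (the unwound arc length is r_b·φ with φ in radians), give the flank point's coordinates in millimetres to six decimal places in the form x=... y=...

pitch radius r_p = m·N/2 = 1.791·53/2 = 47.461500
base radius r_b = r_p·cos α = 47.461500·cos 17.852° = 45.176303
roll angle φ = 16.540° = 0.28867746 rad
x = r_b·(cos φ + φ·sin φ) = 45.176303·(0.95862122 + 0.28867746·0.28468466) = 47.019643
y = r_b·(sin φ − φ·cos φ) = 45.176303·(0.28468466 − 0.28867746·0.95862122) = 0.359256

x=47.019643 y=0.359256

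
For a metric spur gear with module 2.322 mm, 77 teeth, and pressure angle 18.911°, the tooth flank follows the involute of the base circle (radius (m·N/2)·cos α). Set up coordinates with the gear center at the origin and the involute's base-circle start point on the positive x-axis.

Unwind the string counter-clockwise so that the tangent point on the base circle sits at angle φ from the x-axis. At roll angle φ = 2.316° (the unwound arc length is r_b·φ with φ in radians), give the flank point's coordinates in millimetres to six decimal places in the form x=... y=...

x=84.640695 y=0.001862

pitch radius r_p = m·N/2 = 2.322·77/2 = 89.397000
base radius r_b = r_p·cos α = 89.397000·cos 18.911° = 84.571632
roll angle φ = 2.316° = 0.04042183 rad
x = r_b·(cos φ + φ·sin φ) = 84.571632·(0.99918315 + 0.04042183·0.04041082) = 84.640695
y = r_b·(sin φ − φ·cos φ) = 84.571632·(0.04041082 − 0.04042183·0.99918315) = 0.001862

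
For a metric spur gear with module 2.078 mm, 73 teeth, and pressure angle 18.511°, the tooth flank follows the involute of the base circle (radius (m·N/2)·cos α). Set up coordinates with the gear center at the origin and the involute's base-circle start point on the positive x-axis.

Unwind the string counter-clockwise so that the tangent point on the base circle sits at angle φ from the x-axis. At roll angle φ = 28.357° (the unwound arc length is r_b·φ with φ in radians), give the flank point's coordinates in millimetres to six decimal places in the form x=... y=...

x=80.199469 y=2.835850

pitch radius r_p = m·N/2 = 2.078·73/2 = 75.847000
base radius r_b = r_p·cos α = 75.847000·cos 18.511° = 71.922882
roll angle φ = 28.357° = 0.49492302 rad
x = r_b·(cos φ + φ·sin φ) = 71.922882·(0.88000528 + 0.49492302·0.47496391) = 80.199469
y = r_b·(sin φ − φ·cos φ) = 71.922882·(0.47496391 − 0.49492302·0.88000528) = 2.835850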